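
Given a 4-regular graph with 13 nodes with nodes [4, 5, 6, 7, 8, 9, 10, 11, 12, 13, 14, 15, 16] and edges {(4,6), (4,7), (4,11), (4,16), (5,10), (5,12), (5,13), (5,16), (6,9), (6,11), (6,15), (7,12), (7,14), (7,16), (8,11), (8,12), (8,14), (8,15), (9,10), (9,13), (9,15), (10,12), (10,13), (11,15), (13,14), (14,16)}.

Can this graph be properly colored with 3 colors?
Suppose a proper 3-coloring c exists. The clique [4, 6, 11] takes 3 distinct colors; by symmetry let c(4) = 1, c(6) = 2, c(11) = 3.
- Vertex 15: neighbors [6, 11] already have colors [2, 3] ⇒ c(15) = 1.
- Vertex 8: neighbors [15, 11] already have colors [1, 3] ⇒ c(8) = 2.
- Vertex 9: neighbors [15, 6] already have colors [1, 2] ⇒ c(9) = 3.
- Vertex 7: neighbors [4] already have colors [1]; try each remaining color.
- Case c(7) = 2:
  - Vertex 16: neighbors [4, 7] already have colors [1, 2] ⇒ c(16) = 3.
  - Vertex 14: neighbors [7, 16] already have colors [2, 3] ⇒ c(14) = 1.
  - Vertex 13: neighbors [14, 9] already have colors [1, 3] ⇒ c(13) = 2.
  - Vertex 5: neighbors [13, 16] already have colors [2, 3] ⇒ c(5) = 1.
  - Vertex 10: neighbors [5, 13, 9] already have colors [1, 2, 3] — all 3 colors blocked. Contradiction.
- Case c(7) = 3:
  - Vertex 12: neighbors [8, 7] already have colors [2, 3] ⇒ c(12) = 1.
  - Vertex 10: neighbors [12, 9] already have colors [1, 3] ⇒ c(10) = 2.
  - Vertex 5: neighbors [12, 10] already have colors [1, 2] ⇒ c(5) = 3.
  - Vertex 14: neighbors [8, 7] already have colors [2, 3] ⇒ c(14) = 1.
  - Vertex 13: neighbors [14, 10, 5] already have colors [1, 2, 3] — all 3 colors blocked. Contradiction.
Every case ends in a contradiction, so G has no proper 3-coloring (χ ≥ 4).

No, G is not 3-colorable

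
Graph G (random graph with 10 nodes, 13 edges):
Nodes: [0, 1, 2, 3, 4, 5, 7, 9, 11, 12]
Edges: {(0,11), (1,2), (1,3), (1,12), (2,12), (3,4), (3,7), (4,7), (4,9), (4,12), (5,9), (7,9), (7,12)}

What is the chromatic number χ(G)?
Clique number ω(G) = 3 (lower bound: χ ≥ ω).
The clique on [1, 2, 12] has size 3, forcing χ ≥ 3, and the coloring below uses 3 colors, so χ(G) = 3.
A valid 3-coloring: color 1: [0, 1, 4, 5]; color 2: [2, 7, 11]; color 3: [3, 9, 12].

χ(G) = 3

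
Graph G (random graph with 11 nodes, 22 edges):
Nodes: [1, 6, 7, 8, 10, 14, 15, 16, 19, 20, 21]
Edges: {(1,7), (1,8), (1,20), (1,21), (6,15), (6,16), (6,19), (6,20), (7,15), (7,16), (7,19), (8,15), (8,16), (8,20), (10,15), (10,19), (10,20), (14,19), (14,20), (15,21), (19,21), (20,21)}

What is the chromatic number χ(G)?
χ(G) = 3

Clique number ω(G) = 3 (lower bound: χ ≥ ω).
The clique on [1, 8, 20] has size 3, forcing χ ≥ 3, and the coloring below uses 3 colors, so χ(G) = 3.
A valid 3-coloring: color 1: [15, 16, 19, 20]; color 2: [6, 7, 8, 10, 14, 21]; color 3: [1].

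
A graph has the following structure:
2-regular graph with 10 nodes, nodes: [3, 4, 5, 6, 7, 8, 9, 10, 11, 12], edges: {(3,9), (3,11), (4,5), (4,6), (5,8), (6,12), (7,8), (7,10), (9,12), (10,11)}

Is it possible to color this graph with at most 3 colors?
A valid 3-coloring: color 1: [5, 6, 7, 9, 11]; color 2: [3, 4, 8, 10, 12].
(χ(G) = 2 ≤ 3.)

Yes, G is 3-colorable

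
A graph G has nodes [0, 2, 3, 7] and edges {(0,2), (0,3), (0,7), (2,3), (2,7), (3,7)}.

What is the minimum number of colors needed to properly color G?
Clique number ω(G) = 4 (lower bound: χ ≥ ω).
The clique on [0, 2, 3, 7] has size 4, forcing χ ≥ 4, and the coloring below uses 4 colors, so χ(G) = 4.
A valid 4-coloring: color 1: [0]; color 2: [2]; color 3: [7]; color 4: [3].

χ(G) = 4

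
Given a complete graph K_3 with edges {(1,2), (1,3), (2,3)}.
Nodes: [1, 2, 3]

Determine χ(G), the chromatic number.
χ(G) = 3

Clique number ω(G) = 3 (lower bound: χ ≥ ω).
The clique on [1, 2, 3] has size 3, forcing χ ≥ 3, and the coloring below uses 3 colors, so χ(G) = 3.
A valid 3-coloring: color 1: [3]; color 2: [1]; color 3: [2].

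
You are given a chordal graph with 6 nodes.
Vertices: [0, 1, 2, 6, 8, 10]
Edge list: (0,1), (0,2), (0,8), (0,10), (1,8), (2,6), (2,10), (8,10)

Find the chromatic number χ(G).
Clique number ω(G) = 3 (lower bound: χ ≥ ω).
The clique on [0, 1, 8] has size 3, forcing χ ≥ 3, and the coloring below uses 3 colors, so χ(G) = 3.
A valid 3-coloring: color 1: [0, 6]; color 2: [1, 10]; color 3: [2, 8].

χ(G) = 3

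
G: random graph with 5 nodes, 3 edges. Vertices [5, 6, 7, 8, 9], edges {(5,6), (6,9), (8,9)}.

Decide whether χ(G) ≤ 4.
Yes, G is 4-colorable

A valid 4-coloring: color 1: [5, 7, 9]; color 2: [6, 8].
(χ(G) = 2 ≤ 4.)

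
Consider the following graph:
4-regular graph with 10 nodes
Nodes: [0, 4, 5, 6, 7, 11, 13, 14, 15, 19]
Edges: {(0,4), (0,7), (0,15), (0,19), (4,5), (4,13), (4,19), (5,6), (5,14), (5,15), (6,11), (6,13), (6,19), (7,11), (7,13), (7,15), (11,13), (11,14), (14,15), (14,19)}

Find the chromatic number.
Clique number ω(G) = 3 (lower bound: χ ≥ ω).
The clique on [0, 4, 19] has size 3, forcing χ ≥ 3, and the coloring below uses 3 colors, so χ(G) = 3.
A valid 3-coloring: color 1: [0, 5, 11]; color 2: [4, 6, 7, 14]; color 3: [13, 15, 19].

χ(G) = 3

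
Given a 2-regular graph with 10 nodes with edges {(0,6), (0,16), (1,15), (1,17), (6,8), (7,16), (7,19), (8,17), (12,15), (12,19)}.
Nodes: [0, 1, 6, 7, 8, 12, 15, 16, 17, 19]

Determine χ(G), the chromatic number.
χ(G) = 2

Clique number ω(G) = 2 (lower bound: χ ≥ ω).
The graph is bipartite (no odd cycle), so 2 colors suffice: χ(G) = 2.
A valid 2-coloring: color 1: [6, 15, 16, 17, 19]; color 2: [0, 1, 7, 8, 12].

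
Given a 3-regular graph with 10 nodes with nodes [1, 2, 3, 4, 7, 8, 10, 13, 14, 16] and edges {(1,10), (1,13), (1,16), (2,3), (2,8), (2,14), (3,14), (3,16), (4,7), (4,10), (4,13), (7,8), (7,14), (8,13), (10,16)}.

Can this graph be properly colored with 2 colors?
No, G is not 2-colorable

The clique on vertices [1, 10, 16] has size 3 > 2, so it alone needs 3 colors.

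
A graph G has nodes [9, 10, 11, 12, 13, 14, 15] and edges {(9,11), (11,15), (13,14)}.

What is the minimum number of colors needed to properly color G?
χ(G) = 2

Clique number ω(G) = 2 (lower bound: χ ≥ ω).
The graph is bipartite (no odd cycle), so 2 colors suffice: χ(G) = 2.
A valid 2-coloring: color 1: [10, 11, 12, 13]; color 2: [9, 14, 15].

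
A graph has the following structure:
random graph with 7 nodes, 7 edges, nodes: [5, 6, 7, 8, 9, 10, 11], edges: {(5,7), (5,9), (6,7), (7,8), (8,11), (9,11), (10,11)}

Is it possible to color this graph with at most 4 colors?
Yes, G is 4-colorable

A valid 4-coloring: color 1: [7, 9, 10]; color 2: [5, 6, 11]; color 3: [8].
(χ(G) = 3 ≤ 4.)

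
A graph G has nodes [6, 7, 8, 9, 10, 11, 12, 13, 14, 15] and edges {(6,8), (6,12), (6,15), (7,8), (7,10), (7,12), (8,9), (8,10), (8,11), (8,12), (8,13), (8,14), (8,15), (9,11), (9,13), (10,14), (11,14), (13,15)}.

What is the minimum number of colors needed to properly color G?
χ(G) = 4

Clique number ω(G) = 3 (lower bound: χ ≥ ω).
Odd cycle [10, 7, 12, 6, 15, 13, 9, 11, 14] needs 3 colors (χ ≥ 3).
Vertex 8 is adjacent to every vertex of [6, 7, 9, 10, 11, 12, 13, 14, 15], which already need 3 colors among themselves, so 8 needs a new color (χ ≥ 4).
The coloring below uses 4 colors, so χ(G) = 4.
A valid 4-coloring: color 1: [8]; color 2: [10, 11, 12, 15]; color 3: [6, 7, 13, 14]; color 4: [9].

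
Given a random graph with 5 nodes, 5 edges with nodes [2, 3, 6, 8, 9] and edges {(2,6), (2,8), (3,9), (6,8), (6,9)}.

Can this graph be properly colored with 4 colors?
Yes, G is 4-colorable

A valid 4-coloring: color 1: [3, 6]; color 2: [8, 9]; color 3: [2].
(χ(G) = 3 ≤ 4.)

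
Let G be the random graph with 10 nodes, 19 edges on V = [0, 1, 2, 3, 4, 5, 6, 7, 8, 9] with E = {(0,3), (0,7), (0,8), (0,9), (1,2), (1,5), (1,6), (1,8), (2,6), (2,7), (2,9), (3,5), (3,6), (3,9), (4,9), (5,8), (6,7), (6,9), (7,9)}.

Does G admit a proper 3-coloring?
The clique on vertices [2, 6, 7, 9] has size 4 > 3, so it alone needs 4 colors.

No, G is not 3-colorable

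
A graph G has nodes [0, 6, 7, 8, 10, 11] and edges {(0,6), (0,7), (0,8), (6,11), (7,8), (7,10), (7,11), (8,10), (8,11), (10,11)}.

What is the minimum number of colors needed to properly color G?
Clique number ω(G) = 4 (lower bound: χ ≥ ω).
The clique on [7, 8, 10, 11] has size 4, forcing χ ≥ 4, and the coloring below uses 4 colors, so χ(G) = 4.
A valid 4-coloring: color 1: [0, 11]; color 2: [6, 7]; color 3: [8]; color 4: [10].

χ(G) = 4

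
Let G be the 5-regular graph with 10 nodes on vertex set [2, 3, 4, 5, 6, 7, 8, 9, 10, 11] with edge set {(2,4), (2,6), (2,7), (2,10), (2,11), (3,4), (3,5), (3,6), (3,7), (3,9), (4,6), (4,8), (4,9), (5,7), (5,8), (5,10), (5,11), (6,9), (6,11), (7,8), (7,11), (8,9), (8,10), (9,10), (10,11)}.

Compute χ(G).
Clique number ω(G) = 4 (lower bound: χ ≥ ω).
The clique on [3, 4, 6, 9] has size 4, forcing χ ≥ 4, and the coloring below uses 4 colors, so χ(G) = 4.
A valid 4-coloring: color 1: [3, 8, 11]; color 2: [2, 5, 9]; color 3: [6, 7, 10]; color 4: [4].

χ(G) = 4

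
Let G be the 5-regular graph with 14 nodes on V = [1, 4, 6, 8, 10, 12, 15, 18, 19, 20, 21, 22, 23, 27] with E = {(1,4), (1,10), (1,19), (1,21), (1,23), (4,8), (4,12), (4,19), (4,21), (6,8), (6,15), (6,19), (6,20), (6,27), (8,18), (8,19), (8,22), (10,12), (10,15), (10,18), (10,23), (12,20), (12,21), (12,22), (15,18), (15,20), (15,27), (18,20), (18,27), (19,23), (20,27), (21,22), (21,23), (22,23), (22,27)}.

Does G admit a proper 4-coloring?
Yes, G is 4-colorable

A valid 4-coloring: color 1: [10, 19, 20, 22]; color 2: [1, 8, 12, 27]; color 3: [4, 6, 18, 23]; color 4: [15, 21].
(χ(G) = 4 ≤ 4.)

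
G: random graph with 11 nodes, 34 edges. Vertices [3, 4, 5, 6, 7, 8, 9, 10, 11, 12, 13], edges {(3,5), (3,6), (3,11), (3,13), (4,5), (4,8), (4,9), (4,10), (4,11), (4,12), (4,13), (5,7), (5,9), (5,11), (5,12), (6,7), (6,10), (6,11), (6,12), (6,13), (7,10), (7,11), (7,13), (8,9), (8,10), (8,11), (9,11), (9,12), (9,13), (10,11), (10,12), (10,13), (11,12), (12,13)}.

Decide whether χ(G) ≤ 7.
A valid 7-coloring: color 1: [11, 13]; color 2: [5, 10]; color 3: [4, 6]; color 4: [3, 7, 8, 12]; color 5: [9].
(χ(G) = 5 ≤ 7.)

Yes, G is 7-colorable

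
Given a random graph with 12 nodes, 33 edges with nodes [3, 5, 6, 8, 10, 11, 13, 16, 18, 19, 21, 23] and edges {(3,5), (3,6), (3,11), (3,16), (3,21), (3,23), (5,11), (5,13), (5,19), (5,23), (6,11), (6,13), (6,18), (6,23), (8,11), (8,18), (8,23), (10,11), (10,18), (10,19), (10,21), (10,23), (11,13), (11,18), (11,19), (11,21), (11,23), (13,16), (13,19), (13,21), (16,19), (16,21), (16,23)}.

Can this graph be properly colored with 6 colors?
Yes, G is 6-colorable

A valid 6-coloring: color 1: [11, 16]; color 2: [18, 19, 21, 23]; color 3: [3, 8, 10, 13]; color 4: [5, 6].
(χ(G) = 4 ≤ 6.)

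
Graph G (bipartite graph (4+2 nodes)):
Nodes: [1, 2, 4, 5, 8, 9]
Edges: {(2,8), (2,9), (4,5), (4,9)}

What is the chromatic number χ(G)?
Clique number ω(G) = 2 (lower bound: χ ≥ ω).
The graph is bipartite (no odd cycle), so 2 colors suffice: χ(G) = 2.
A valid 2-coloring: color 1: [1, 5, 8, 9]; color 2: [2, 4].

χ(G) = 2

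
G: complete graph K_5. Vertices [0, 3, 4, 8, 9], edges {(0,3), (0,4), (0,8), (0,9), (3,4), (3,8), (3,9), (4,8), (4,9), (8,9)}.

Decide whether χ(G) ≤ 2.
The clique on vertices [0, 3, 4, 8, 9] has size 5 > 2, so it alone needs 5 colors.

No, G is not 2-colorable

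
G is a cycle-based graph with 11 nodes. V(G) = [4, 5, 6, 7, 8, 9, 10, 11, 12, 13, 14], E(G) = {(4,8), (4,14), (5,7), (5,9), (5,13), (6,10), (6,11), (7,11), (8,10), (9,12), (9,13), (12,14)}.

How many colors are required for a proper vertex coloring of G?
χ(G) = 3

Clique number ω(G) = 3 (lower bound: χ ≥ ω).
The clique on [5, 9, 13] has size 3, forcing χ ≥ 3, and the coloring below uses 3 colors, so χ(G) = 3.
A valid 3-coloring: color 1: [4, 5, 10, 11, 12]; color 2: [6, 7, 8, 9, 14]; color 3: [13].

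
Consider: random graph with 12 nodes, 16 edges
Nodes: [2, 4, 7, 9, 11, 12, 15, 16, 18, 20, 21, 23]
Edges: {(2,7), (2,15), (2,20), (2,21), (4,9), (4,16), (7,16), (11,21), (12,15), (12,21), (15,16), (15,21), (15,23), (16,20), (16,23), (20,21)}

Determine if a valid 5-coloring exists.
A valid 5-coloring: color 1: [9, 16, 18, 21]; color 2: [4, 7, 11, 15, 20]; color 3: [2, 12, 23].
(χ(G) = 3 ≤ 5.)

Yes, G is 5-colorable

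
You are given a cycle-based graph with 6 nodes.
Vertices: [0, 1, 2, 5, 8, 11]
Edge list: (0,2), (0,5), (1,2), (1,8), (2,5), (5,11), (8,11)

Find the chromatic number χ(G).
Clique number ω(G) = 3 (lower bound: χ ≥ ω).
The clique on [0, 2, 5] has size 3, forcing χ ≥ 3, and the coloring below uses 3 colors, so χ(G) = 3.
A valid 3-coloring: color 1: [5, 8]; color 2: [2, 11]; color 3: [0, 1].

χ(G) = 3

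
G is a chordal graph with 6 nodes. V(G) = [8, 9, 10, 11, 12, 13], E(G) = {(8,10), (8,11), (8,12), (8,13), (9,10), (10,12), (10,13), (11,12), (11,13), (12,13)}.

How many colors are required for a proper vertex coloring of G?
Clique number ω(G) = 4 (lower bound: χ ≥ ω).
The clique on [8, 10, 12, 13] has size 4, forcing χ ≥ 4, and the coloring below uses 4 colors, so χ(G) = 4.
A valid 4-coloring: color 1: [8, 9]; color 2: [13]; color 3: [10, 11]; color 4: [12].

χ(G) = 4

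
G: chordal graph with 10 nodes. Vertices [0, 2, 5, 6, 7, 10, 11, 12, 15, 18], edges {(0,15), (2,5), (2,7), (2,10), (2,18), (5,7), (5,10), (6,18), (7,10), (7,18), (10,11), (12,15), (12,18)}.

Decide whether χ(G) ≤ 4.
A valid 4-coloring: color 1: [10, 15, 18]; color 2: [0, 6, 7, 11, 12]; color 3: [2]; color 4: [5].
(χ(G) = 4 ≤ 4.)

Yes, G is 4-colorable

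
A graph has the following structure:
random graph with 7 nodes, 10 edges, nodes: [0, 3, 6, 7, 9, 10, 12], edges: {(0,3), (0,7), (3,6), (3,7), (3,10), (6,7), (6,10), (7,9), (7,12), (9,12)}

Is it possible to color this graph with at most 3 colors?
Yes, G is 3-colorable

A valid 3-coloring: color 1: [7, 10]; color 2: [3, 12]; color 3: [0, 6, 9].
(χ(G) = 3 ≤ 3.)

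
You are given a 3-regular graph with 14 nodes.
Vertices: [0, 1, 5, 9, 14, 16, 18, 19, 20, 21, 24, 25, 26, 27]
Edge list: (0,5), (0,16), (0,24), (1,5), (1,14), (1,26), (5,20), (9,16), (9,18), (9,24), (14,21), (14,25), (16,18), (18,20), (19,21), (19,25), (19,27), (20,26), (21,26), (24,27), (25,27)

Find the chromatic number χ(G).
χ(G) = 3

Clique number ω(G) = 3 (lower bound: χ ≥ ω).
The clique on [9, 16, 18] has size 3, forcing χ ≥ 3, and the coloring below uses 3 colors, so χ(G) = 3.
A valid 3-coloring: color 1: [5, 18, 21, 24, 25]; color 2: [0, 1, 9, 19, 20]; color 3: [14, 16, 26, 27].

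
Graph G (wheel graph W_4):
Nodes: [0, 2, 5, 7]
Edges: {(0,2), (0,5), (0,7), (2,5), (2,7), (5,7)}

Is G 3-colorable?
No, G is not 3-colorable

The clique on vertices [0, 2, 5, 7] has size 4 > 3, so it alone needs 4 colors.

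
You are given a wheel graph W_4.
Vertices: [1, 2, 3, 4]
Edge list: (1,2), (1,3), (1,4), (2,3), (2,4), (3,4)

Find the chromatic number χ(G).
Clique number ω(G) = 4 (lower bound: χ ≥ ω).
The clique on [1, 2, 3, 4] has size 4, forcing χ ≥ 4, and the coloring below uses 4 colors, so χ(G) = 4.
A valid 4-coloring: color 1: [4]; color 2: [3]; color 3: [1]; color 4: [2].

χ(G) = 4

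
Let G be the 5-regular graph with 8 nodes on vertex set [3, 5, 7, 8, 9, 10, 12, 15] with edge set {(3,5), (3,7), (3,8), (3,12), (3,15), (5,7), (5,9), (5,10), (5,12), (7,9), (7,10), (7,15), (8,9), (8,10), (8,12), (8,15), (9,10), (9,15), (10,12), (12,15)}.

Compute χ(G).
Clique number ω(G) = 4 (lower bound: χ ≥ ω).
The clique on [5, 7, 9, 10] has size 4, forcing χ ≥ 4, and the coloring below uses 4 colors, so χ(G) = 4.
A valid 4-coloring: color 1: [5, 8]; color 2: [7, 12]; color 3: [10, 15]; color 4: [3, 9].

χ(G) = 4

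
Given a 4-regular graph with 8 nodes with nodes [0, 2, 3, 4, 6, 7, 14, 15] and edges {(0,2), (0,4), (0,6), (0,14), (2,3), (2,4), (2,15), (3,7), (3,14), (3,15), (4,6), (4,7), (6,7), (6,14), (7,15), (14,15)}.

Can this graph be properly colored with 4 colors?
A valid 4-coloring: color 1: [4, 15]; color 2: [0, 7]; color 3: [3, 6]; color 4: [2, 14].
(χ(G) = 4 ≤ 4.)

Yes, G is 4-colorable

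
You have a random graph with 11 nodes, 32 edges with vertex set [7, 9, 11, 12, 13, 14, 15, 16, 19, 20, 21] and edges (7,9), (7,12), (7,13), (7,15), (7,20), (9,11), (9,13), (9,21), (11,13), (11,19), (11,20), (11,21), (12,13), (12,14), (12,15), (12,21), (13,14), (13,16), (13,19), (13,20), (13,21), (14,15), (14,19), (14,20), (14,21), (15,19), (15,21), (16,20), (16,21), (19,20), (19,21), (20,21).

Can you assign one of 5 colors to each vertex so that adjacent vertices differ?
Yes, G is 5-colorable

A valid 5-coloring: color 1: [7, 21]; color 2: [13, 15]; color 3: [9, 12, 20]; color 4: [16, 19]; color 5: [11, 14].
(χ(G) = 5 ≤ 5.)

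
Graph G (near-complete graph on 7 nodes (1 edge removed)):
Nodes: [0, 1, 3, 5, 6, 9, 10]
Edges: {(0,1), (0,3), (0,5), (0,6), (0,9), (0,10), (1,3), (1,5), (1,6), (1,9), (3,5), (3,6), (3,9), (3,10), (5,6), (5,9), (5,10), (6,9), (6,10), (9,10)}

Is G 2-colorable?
No, G is not 2-colorable

The clique on vertices [0, 1, 3, 5, 6, 9] has size 6 > 2, so it alone needs 6 colors.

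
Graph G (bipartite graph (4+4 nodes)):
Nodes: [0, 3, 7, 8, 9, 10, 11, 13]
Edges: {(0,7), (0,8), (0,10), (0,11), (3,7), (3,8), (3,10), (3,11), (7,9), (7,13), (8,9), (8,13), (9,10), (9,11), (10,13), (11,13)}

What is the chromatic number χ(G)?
Clique number ω(G) = 2 (lower bound: χ ≥ ω).
The graph is bipartite (no odd cycle), so 2 colors suffice: χ(G) = 2.
A valid 2-coloring: color 1: [0, 3, 9, 13]; color 2: [7, 8, 10, 11].

χ(G) = 2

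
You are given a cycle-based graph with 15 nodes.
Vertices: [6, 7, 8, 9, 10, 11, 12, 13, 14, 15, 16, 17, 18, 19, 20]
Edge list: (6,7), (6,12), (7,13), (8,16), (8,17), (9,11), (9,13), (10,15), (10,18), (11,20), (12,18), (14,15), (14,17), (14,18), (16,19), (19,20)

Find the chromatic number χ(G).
Clique number ω(G) = 2 (lower bound: χ ≥ ω).
Odd cycle [9, 13, 7, 6, 12, 18, 14, 17, 8, 16, 19, 20, 11] needs 3 colors (χ ≥ 3).
The coloring below uses 3 colors, so χ(G) = 3.
A valid 3-coloring: color 1: [6, 11, 13, 15, 16, 17, 18]; color 2: [7, 8, 9, 10, 12, 14, 20]; color 3: [19].

χ(G) = 3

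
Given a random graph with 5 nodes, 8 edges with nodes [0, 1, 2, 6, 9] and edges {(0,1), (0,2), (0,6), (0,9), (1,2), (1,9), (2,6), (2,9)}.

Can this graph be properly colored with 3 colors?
No, G is not 3-colorable

The clique on vertices [0, 1, 2, 9] has size 4 > 3, so it alone needs 4 colors.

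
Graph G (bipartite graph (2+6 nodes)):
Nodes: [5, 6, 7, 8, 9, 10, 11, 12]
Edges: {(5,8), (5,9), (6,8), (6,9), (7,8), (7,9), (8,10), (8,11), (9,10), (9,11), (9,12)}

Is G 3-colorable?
A valid 3-coloring: color 1: [8, 9]; color 2: [5, 6, 7, 10, 11, 12].
(χ(G) = 2 ≤ 3.)

Yes, G is 3-colorable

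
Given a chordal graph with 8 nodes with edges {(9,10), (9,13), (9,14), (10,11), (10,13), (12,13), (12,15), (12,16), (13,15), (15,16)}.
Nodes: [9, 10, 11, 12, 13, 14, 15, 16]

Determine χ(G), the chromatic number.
Clique number ω(G) = 3 (lower bound: χ ≥ ω).
The clique on [12, 15, 16] has size 3, forcing χ ≥ 3, and the coloring below uses 3 colors, so χ(G) = 3.
A valid 3-coloring: color 1: [11, 13, 14, 16]; color 2: [9, 15]; color 3: [10, 12].

χ(G) = 3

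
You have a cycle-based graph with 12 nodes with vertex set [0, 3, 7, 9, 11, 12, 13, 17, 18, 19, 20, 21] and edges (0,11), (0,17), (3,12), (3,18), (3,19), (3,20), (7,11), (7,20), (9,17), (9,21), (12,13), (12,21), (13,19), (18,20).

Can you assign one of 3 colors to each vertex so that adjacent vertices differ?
A valid 3-coloring: color 1: [3, 11, 13, 17, 21]; color 2: [0, 9, 12, 19, 20]; color 3: [7, 18].
(χ(G) = 3 ≤ 3.)

Yes, G is 3-colorable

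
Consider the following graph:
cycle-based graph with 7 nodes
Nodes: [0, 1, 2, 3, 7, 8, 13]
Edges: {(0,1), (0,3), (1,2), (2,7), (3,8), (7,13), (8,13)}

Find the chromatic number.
Clique number ω(G) = 2 (lower bound: χ ≥ ω).
Odd cycle [8, 13, 7, 2, 1, 0, 3] needs 3 colors (χ ≥ 3).
The coloring below uses 3 colors, so χ(G) = 3.
A valid 3-coloring: color 1: [0, 7, 8]; color 2: [2, 3, 13]; color 3: [1].

χ(G) = 3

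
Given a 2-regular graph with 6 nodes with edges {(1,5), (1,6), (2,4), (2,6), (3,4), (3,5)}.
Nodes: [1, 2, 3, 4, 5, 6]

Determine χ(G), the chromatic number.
χ(G) = 2

Clique number ω(G) = 2 (lower bound: χ ≥ ω).
The graph is bipartite (no odd cycle), so 2 colors suffice: χ(G) = 2.
A valid 2-coloring: color 1: [1, 2, 3]; color 2: [4, 5, 6].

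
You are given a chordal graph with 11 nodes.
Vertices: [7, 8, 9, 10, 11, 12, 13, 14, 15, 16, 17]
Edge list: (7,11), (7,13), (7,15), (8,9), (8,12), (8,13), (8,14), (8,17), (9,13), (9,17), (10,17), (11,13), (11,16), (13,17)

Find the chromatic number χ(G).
χ(G) = 4

Clique number ω(G) = 4 (lower bound: χ ≥ ω).
The clique on [8, 9, 13, 17] has size 4, forcing χ ≥ 4, and the coloring below uses 4 colors, so χ(G) = 4.
A valid 4-coloring: color 1: [10, 12, 13, 14, 15, 16]; color 2: [7, 8]; color 3: [11, 17]; color 4: [9].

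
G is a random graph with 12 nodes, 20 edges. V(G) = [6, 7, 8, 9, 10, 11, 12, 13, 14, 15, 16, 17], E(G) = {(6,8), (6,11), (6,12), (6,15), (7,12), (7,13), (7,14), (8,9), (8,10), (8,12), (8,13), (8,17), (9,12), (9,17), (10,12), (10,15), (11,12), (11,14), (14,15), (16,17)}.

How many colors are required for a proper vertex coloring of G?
χ(G) = 3

Clique number ω(G) = 3 (lower bound: χ ≥ ω).
The clique on [8, 9, 17] has size 3, forcing χ ≥ 3, and the coloring below uses 3 colors, so χ(G) = 3.
A valid 3-coloring: color 1: [12, 13, 14, 17]; color 2: [7, 8, 11, 15, 16]; color 3: [6, 9, 10].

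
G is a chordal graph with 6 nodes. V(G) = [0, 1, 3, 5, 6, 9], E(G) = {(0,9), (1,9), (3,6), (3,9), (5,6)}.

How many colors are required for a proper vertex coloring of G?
Clique number ω(G) = 2 (lower bound: χ ≥ ω).
The graph is bipartite (no odd cycle), so 2 colors suffice: χ(G) = 2.
A valid 2-coloring: color 1: [6, 9]; color 2: [0, 1, 3, 5].

χ(G) = 2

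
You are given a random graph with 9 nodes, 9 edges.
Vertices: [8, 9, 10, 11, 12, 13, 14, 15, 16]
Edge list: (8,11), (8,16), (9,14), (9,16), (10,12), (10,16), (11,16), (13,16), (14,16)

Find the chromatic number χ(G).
χ(G) = 3

Clique number ω(G) = 3 (lower bound: χ ≥ ω).
The clique on [8, 11, 16] has size 3, forcing χ ≥ 3, and the coloring below uses 3 colors, so χ(G) = 3.
A valid 3-coloring: color 1: [12, 15, 16]; color 2: [8, 9, 10, 13]; color 3: [11, 14].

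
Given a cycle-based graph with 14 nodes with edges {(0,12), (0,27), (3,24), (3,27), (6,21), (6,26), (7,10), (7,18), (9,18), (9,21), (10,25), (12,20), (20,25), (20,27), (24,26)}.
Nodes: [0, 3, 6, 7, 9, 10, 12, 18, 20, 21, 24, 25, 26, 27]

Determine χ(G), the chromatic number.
χ(G) = 2

Clique number ω(G) = 2 (lower bound: χ ≥ ω).
The graph is bipartite (no odd cycle), so 2 colors suffice: χ(G) = 2.
A valid 2-coloring: color 1: [0, 3, 10, 18, 20, 21, 26]; color 2: [6, 7, 9, 12, 24, 25, 27].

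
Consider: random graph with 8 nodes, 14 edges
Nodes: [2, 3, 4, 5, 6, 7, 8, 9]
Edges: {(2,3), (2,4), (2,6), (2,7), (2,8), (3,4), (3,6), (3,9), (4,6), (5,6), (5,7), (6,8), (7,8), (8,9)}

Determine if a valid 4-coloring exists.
Yes, G is 4-colorable

A valid 4-coloring: color 1: [2, 5, 9]; color 2: [6, 7]; color 3: [3, 8]; color 4: [4].
(χ(G) = 4 ≤ 4.)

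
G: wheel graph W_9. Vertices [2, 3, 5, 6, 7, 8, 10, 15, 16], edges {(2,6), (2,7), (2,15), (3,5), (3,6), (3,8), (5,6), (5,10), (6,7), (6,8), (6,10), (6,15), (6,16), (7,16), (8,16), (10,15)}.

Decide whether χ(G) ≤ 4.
A valid 4-coloring: color 1: [6]; color 2: [2, 3, 10, 16]; color 3: [5, 7, 8, 15].
(χ(G) = 3 ≤ 4.)

Yes, G is 4-colorable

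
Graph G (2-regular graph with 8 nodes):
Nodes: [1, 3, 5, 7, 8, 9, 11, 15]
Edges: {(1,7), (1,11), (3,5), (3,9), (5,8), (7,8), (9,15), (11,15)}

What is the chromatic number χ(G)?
Clique number ω(G) = 2 (lower bound: χ ≥ ω).
The graph is bipartite (no odd cycle), so 2 colors suffice: χ(G) = 2.
A valid 2-coloring: color 1: [1, 3, 8, 15]; color 2: [5, 7, 9, 11].

χ(G) = 2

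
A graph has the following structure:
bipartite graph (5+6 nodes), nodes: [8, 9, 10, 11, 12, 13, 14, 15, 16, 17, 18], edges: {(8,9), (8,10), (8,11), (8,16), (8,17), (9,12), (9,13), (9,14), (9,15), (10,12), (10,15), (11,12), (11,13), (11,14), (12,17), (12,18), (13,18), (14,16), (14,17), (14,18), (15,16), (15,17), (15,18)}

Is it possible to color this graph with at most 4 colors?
Yes, G is 4-colorable

A valid 4-coloring: color 1: [8, 12, 13, 14, 15]; color 2: [9, 10, 11, 16, 17, 18].
(χ(G) = 2 ≤ 4.)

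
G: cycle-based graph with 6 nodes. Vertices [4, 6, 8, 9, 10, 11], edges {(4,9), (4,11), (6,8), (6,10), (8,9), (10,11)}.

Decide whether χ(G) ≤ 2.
A valid 2-coloring: color 1: [6, 9, 11]; color 2: [4, 8, 10].
(χ(G) = 2 ≤ 2.)

Yes, G is 2-colorable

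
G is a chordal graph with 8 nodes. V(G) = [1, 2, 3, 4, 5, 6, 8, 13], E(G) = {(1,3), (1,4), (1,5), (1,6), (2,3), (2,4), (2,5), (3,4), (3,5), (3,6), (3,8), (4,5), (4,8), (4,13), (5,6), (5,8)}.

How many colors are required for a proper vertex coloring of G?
Clique number ω(G) = 4 (lower bound: χ ≥ ω).
The clique on [3, 4, 5, 8] has size 4, forcing χ ≥ 4, and the coloring below uses 4 colors, so χ(G) = 4.
A valid 4-coloring: color 1: [4, 6]; color 2: [3, 13]; color 3: [5]; color 4: [1, 2, 8].

χ(G) = 4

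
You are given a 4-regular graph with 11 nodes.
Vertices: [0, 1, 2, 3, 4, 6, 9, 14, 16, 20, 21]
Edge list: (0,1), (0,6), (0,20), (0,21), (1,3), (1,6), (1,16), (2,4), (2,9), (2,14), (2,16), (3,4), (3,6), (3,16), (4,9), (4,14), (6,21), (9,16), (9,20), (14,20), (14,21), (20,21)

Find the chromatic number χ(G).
Clique number ω(G) = 3 (lower bound: χ ≥ ω).
The clique on [0, 1, 6] has size 3, forcing χ ≥ 3, and the coloring below uses 3 colors, so χ(G) = 3.
A valid 3-coloring: color 1: [4, 6, 16, 20]; color 2: [0, 3, 9, 14]; color 3: [1, 2, 21].

χ(G) = 3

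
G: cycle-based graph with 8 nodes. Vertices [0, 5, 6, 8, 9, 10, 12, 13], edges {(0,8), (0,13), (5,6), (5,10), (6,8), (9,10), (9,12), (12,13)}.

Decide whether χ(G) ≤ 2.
Yes, G is 2-colorable

A valid 2-coloring: color 1: [5, 8, 9, 13]; color 2: [0, 6, 10, 12].
(χ(G) = 2 ≤ 2.)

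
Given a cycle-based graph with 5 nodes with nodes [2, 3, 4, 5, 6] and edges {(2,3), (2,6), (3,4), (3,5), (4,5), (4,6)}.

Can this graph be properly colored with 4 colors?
A valid 4-coloring: color 1: [3, 6]; color 2: [2, 4]; color 3: [5].
(χ(G) = 3 ≤ 4.)

Yes, G is 4-colorable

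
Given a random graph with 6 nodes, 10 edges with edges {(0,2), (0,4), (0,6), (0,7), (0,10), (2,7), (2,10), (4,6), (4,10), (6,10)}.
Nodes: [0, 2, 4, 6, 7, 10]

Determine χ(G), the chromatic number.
Clique number ω(G) = 4 (lower bound: χ ≥ ω).
The clique on [0, 4, 6, 10] has size 4, forcing χ ≥ 4, and the coloring below uses 4 colors, so χ(G) = 4.
A valid 4-coloring: color 1: [0]; color 2: [7, 10]; color 3: [2, 6]; color 4: [4].

χ(G) = 4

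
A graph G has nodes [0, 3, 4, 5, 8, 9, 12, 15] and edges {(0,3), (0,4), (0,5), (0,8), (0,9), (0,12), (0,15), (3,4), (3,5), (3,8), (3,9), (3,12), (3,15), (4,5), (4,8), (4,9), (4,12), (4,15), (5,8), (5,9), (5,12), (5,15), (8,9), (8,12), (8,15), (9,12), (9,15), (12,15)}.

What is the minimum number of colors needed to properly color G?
χ(G) = 8

Clique number ω(G) = 8 (lower bound: χ ≥ ω).
The clique on [0, 3, 4, 5, 8, 9, 12, 15] has size 8, forcing χ ≥ 8, and the coloring below uses 8 colors, so χ(G) = 8.
A valid 8-coloring: color 1: [5]; color 2: [15]; color 3: [4]; color 4: [12]; color 5: [3]; color 6: [9]; color 7: [8]; color 8: [0].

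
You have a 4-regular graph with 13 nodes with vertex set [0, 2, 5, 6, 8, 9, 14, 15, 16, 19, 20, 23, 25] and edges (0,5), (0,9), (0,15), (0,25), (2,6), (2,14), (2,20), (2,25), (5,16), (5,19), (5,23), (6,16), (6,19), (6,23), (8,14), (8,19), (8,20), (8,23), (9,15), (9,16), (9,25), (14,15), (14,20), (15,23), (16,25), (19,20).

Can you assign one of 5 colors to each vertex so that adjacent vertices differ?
A valid 5-coloring: color 1: [5, 6, 15, 20, 25]; color 2: [0, 2, 8, 16]; color 3: [9, 14, 19, 23].
(χ(G) = 3 ≤ 5.)

Yes, G is 5-colorable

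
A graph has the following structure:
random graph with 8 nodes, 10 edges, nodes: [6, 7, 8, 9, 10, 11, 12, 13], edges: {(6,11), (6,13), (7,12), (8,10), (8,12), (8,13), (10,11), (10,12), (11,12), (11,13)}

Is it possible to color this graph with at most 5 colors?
Yes, G is 5-colorable

A valid 5-coloring: color 1: [9, 12, 13]; color 2: [7, 8, 11]; color 3: [6, 10].
(χ(G) = 3 ≤ 5.)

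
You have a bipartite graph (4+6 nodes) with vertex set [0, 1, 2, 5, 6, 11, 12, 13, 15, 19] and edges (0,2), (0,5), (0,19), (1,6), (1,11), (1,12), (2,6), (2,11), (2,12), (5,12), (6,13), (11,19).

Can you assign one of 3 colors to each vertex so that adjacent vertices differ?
Yes, G is 3-colorable

A valid 3-coloring: color 1: [1, 2, 5, 13, 15, 19]; color 2: [0, 6, 11, 12].
(χ(G) = 2 ≤ 3.)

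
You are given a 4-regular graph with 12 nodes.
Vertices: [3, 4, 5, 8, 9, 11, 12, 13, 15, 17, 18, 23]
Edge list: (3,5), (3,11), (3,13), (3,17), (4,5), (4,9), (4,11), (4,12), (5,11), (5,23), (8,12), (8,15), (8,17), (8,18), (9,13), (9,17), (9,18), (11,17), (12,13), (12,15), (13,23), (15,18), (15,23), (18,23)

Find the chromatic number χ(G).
χ(G) = 4

Clique number ω(G) = 3 (lower bound: χ ≥ ω).
Suppose a proper 3-coloring c exists. The clique [3, 5, 11] takes 3 distinct colors; by symmetry let c(3) = 1, c(5) = 2, c(11) = 3.
- Vertex 4: neighbors [5, 11] already have colors [2, 3] ⇒ c(4) = 1.
- Vertex 17: neighbors [3, 11] already have colors [1, 3] ⇒ c(17) = 2.
- Vertex 9: neighbors [4, 17] already have colors [1, 2] ⇒ c(9) = 3.
- Vertex 13: neighbors [3, 9] already have colors [1, 3] ⇒ c(13) = 2.
- Vertex 12: neighbors [4, 13] already have colors [1, 2] ⇒ c(12) = 3.
- Vertex 8: neighbors [17, 12] already have colors [2, 3] ⇒ c(8) = 1.
- Vertex 15: neighbors [8, 12] already have colors [1, 3] ⇒ c(15) = 2.
- Vertex 18: neighbors [8, 15, 9] already have colors [1, 2, 3] — all 3 colors blocked. Contradiction.
The forced assignments end in a contradiction, so G has no proper 3-coloring (χ ≥ 4).
The coloring below uses 4 colors, so χ(G) = 4.
A valid 4-coloring: color 1: [4, 13, 15, 17]; color 2: [5, 12, 18]; color 3: [8, 9, 11, 23]; color 4: [3].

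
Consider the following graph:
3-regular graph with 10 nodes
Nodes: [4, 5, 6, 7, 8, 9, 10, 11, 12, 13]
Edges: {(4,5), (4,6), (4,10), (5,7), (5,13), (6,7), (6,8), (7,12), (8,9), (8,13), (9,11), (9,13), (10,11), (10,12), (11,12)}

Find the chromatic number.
χ(G) = 3

Clique number ω(G) = 3 (lower bound: χ ≥ ω).
The clique on [8, 9, 13] has size 3, forcing χ ≥ 3, and the coloring below uses 3 colors, so χ(G) = 3.
A valid 3-coloring: color 1: [5, 8, 12]; color 2: [6, 9, 10]; color 3: [4, 7, 11, 13].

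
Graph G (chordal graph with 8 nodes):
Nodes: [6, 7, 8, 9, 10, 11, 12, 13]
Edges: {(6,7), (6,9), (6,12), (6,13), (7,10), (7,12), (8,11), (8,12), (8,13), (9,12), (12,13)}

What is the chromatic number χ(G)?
χ(G) = 3

Clique number ω(G) = 3 (lower bound: χ ≥ ω).
The clique on [8, 12, 13] has size 3, forcing χ ≥ 3, and the coloring below uses 3 colors, so χ(G) = 3.
A valid 3-coloring: color 1: [10, 11, 12]; color 2: [6, 8]; color 3: [7, 9, 13].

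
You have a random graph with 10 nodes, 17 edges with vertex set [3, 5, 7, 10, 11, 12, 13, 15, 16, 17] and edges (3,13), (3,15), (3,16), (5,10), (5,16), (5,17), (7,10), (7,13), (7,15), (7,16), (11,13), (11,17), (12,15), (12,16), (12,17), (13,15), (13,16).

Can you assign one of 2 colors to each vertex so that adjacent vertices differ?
No, G is not 2-colorable

The clique on vertices [3, 13, 16] has size 3 > 2, so it alone needs 3 colors.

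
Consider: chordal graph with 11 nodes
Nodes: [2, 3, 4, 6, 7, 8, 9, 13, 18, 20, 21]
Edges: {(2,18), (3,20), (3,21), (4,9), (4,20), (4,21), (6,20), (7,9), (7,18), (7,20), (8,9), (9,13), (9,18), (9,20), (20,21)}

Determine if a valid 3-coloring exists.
A valid 3-coloring: color 1: [8, 13, 18, 20]; color 2: [2, 6, 9, 21]; color 3: [3, 4, 7].
(χ(G) = 3 ≤ 3.)

Yes, G is 3-colorable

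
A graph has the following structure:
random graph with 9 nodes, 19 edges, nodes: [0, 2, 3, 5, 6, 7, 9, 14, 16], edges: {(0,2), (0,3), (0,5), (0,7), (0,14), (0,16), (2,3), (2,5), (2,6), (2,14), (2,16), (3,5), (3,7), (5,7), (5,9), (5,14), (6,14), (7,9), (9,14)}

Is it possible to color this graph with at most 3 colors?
No, G is not 3-colorable

The clique on vertices [0, 2, 3, 5] has size 4 > 3, so it alone needs 4 colors.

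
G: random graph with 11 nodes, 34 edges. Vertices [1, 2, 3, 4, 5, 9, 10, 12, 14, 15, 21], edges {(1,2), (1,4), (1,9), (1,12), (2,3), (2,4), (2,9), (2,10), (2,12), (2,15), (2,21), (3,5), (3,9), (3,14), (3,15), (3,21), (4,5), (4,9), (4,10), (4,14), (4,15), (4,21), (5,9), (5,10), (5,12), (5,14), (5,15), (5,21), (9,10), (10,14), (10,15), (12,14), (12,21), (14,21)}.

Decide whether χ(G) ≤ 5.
A valid 5-coloring: color 1: [2, 5]; color 2: [3, 4, 12]; color 3: [1, 10, 21]; color 4: [9, 14, 15].
(χ(G) = 4 ≤ 5.)

Yes, G is 5-colorable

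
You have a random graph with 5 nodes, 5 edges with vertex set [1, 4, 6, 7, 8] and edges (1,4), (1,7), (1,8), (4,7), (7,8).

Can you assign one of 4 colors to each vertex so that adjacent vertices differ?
Yes, G is 4-colorable

A valid 4-coloring: color 1: [1, 6]; color 2: [7]; color 3: [4, 8].
(χ(G) = 3 ≤ 4.)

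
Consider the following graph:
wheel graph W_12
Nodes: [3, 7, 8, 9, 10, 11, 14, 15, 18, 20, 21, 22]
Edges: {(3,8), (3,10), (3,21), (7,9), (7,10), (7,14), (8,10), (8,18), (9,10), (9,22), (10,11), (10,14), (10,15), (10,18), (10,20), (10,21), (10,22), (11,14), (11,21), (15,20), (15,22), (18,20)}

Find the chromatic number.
Clique number ω(G) = 3 (lower bound: χ ≥ ω).
Odd cycle [7, 9, 22, 15, 20, 18, 8, 3, 21, 11, 14] needs 3 colors (χ ≥ 3).
Vertex 10 is adjacent to every vertex of [3, 7, 8, 9, 11, 14, 15, 18, 20, 21, 22], which already need 3 colors among themselves, so 10 needs a new color (χ ≥ 4).
The coloring below uses 4 colors, so χ(G) = 4.
A valid 4-coloring: color 1: [10]; color 2: [7, 8, 11, 20, 22]; color 3: [3, 9, 14, 15, 18]; color 4: [21].

χ(G) = 4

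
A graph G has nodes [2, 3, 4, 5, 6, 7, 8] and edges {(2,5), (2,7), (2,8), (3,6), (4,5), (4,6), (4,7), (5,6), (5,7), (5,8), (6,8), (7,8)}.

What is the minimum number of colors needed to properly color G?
Clique number ω(G) = 4 (lower bound: χ ≥ ω).
The clique on [2, 5, 7, 8] has size 4, forcing χ ≥ 4, and the coloring below uses 4 colors, so χ(G) = 4.
A valid 4-coloring: color 1: [3, 5]; color 2: [6, 7]; color 3: [4, 8]; color 4: [2].

χ(G) = 4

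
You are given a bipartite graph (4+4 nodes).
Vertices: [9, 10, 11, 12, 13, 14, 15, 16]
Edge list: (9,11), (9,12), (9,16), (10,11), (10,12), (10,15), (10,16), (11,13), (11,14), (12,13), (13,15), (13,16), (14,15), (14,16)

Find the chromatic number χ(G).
χ(G) = 2

Clique number ω(G) = 2 (lower bound: χ ≥ ω).
The graph is bipartite (no odd cycle), so 2 colors suffice: χ(G) = 2.
A valid 2-coloring: color 1: [11, 12, 15, 16]; color 2: [9, 10, 13, 14].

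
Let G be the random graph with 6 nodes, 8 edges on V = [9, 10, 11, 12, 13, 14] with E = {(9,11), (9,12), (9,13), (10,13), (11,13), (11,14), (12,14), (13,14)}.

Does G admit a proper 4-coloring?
Yes, G is 4-colorable

A valid 4-coloring: color 1: [12, 13]; color 2: [9, 10, 14]; color 3: [11].
(χ(G) = 3 ≤ 4.)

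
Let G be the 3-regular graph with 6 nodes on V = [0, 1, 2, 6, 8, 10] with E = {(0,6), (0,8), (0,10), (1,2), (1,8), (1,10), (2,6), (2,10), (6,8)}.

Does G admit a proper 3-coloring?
A valid 3-coloring: color 1: [0, 2]; color 2: [8, 10]; color 3: [1, 6].
(χ(G) = 3 ≤ 3.)

Yes, G is 3-colorable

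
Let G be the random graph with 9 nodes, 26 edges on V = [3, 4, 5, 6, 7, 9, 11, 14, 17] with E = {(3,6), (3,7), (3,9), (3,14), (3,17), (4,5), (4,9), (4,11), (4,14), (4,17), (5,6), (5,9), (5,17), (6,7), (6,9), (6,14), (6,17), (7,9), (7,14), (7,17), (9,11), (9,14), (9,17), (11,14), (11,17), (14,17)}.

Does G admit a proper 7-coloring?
Yes, G is 7-colorable

A valid 7-coloring: color 1: [17]; color 2: [9]; color 3: [5, 14]; color 4: [4, 6]; color 5: [7, 11]; color 6: [3].
(χ(G) = 6 ≤ 7.)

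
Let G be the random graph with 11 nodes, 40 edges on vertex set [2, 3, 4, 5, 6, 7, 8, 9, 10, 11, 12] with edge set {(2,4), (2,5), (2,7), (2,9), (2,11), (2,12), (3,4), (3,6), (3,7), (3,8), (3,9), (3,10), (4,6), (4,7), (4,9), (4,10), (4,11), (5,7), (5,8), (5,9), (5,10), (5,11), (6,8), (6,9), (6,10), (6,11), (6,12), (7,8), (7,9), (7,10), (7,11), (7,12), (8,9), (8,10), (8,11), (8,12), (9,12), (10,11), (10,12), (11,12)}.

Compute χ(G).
χ(G) = 5

Clique number ω(G) = 5 (lower bound: χ ≥ ω).
The clique on [6, 8, 10, 11, 12] has size 5, forcing χ ≥ 5, and the coloring below uses 5 colors, so χ(G) = 5.
A valid 5-coloring: color 1: [6, 7]; color 2: [2, 10]; color 3: [4, 8]; color 4: [9, 11]; color 5: [3, 5, 12].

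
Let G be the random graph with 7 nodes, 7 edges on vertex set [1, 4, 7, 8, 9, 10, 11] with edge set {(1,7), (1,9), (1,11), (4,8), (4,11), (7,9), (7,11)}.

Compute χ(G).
Clique number ω(G) = 3 (lower bound: χ ≥ ω).
The clique on [1, 7, 9] has size 3, forcing χ ≥ 3, and the coloring below uses 3 colors, so χ(G) = 3.
A valid 3-coloring: color 1: [4, 7, 10]; color 2: [8, 9, 11]; color 3: [1].

χ(G) = 3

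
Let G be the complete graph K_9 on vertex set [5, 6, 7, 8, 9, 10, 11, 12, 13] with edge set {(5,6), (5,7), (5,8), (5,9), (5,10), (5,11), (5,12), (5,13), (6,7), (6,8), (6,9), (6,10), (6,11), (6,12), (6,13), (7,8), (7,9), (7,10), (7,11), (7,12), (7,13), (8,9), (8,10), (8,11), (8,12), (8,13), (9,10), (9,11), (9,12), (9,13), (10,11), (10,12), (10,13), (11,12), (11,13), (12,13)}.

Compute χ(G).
Clique number ω(G) = 9 (lower bound: χ ≥ ω).
The clique on [5, 6, 7, 8, 9, 10, 11, 12, 13] has size 9, forcing χ ≥ 9, and the coloring below uses 9 colors, so χ(G) = 9.
A valid 9-coloring: color 1: [12]; color 2: [10]; color 3: [9]; color 4: [7]; color 5: [8]; color 6: [5]; color 7: [11]; color 8: [13]; color 9: [6].

χ(G) = 9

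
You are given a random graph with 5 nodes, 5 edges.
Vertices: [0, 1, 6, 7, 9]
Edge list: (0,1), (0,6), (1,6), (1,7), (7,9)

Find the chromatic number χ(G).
χ(G) = 3

Clique number ω(G) = 3 (lower bound: χ ≥ ω).
The clique on [0, 1, 6] has size 3, forcing χ ≥ 3, and the coloring below uses 3 colors, so χ(G) = 3.
A valid 3-coloring: color 1: [1, 9]; color 2: [0, 7]; color 3: [6].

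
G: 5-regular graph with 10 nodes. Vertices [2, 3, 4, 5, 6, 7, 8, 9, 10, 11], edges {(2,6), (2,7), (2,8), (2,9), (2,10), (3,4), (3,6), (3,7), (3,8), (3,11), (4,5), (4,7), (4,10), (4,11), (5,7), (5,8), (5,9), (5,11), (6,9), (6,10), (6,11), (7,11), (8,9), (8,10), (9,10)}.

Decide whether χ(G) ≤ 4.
A valid 4-coloring: color 1: [2, 3, 5]; color 2: [4, 6, 8]; color 3: [7, 10]; color 4: [9, 11].
(χ(G) = 4 ≤ 4.)

Yes, G is 4-colorable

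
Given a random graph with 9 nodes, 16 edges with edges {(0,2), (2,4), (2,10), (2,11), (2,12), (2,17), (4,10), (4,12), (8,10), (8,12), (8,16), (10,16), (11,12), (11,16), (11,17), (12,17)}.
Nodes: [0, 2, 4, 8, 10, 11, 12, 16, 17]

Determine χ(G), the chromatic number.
Clique number ω(G) = 4 (lower bound: χ ≥ ω).
The clique on [2, 11, 12, 17] has size 4, forcing χ ≥ 4, and the coloring below uses 4 colors, so χ(G) = 4.
A valid 4-coloring: color 1: [2, 16]; color 2: [0, 10, 12]; color 3: [4, 8, 11]; color 4: [17].

χ(G) = 4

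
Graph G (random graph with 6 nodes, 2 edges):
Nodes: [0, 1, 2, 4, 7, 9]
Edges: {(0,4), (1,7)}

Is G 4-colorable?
A valid 4-coloring: color 1: [2, 4, 7, 9]; color 2: [0, 1].
(χ(G) = 2 ≤ 4.)

Yes, G is 4-colorable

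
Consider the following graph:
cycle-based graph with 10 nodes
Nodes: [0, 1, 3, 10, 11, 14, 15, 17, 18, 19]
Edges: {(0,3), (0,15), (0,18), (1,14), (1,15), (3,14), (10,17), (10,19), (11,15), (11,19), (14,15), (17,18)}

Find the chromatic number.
Clique number ω(G) = 3 (lower bound: χ ≥ ω).
The clique on [1, 14, 15] has size 3, forcing χ ≥ 3, and the coloring below uses 3 colors, so χ(G) = 3.
A valid 3-coloring: color 1: [3, 10, 15, 18]; color 2: [0, 14, 17, 19]; color 3: [1, 11].

χ(G) = 3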